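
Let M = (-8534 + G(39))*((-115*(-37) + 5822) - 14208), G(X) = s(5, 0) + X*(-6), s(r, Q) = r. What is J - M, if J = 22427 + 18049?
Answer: -36159477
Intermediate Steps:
J = 40476
G(X) = 5 - 6*X (G(X) = 5 + X*(-6) = 5 - 6*X)
M = 36199953 (M = (-8534 + (5 - 6*39))*((-115*(-37) + 5822) - 14208) = (-8534 + (5 - 234))*((4255 + 5822) - 14208) = (-8534 - 229)*(10077 - 14208) = -8763*(-4131) = 36199953)
J - M = 40476 - 1*36199953 = 40476 - 36199953 = -36159477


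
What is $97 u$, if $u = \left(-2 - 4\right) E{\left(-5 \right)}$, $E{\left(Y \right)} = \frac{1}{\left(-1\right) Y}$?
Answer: $- \frac{582}{5} \approx -116.4$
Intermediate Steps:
$E{\left(Y \right)} = - \frac{1}{Y}$
$u = - \frac{6}{5}$ ($u = \left(-2 - 4\right) \left(- \frac{1}{-5}\right) = - 6 \left(\left(-1\right) \left(- \frac{1}{5}\right)\right) = \left(-6\right) \frac{1}{5} = - \frac{6}{5} \approx -1.2$)
$97 u = 97 \left(- \frac{6}{5}\right) = - \frac{582}{5}$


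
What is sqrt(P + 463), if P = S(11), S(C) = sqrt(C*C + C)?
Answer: sqrt(463 + 2*sqrt(33)) ≈ 21.783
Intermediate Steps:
S(C) = sqrt(C + C**2) (S(C) = sqrt(C**2 + C) = sqrt(C + C**2))
P = 2*sqrt(33) (P = sqrt(11*(1 + 11)) = sqrt(11*12) = sqrt(132) = 2*sqrt(33) ≈ 11.489)
sqrt(P + 463) = sqrt(2*sqrt(33) + 463) = sqrt(463 + 2*sqrt(33))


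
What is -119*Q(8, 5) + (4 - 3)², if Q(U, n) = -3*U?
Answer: 2857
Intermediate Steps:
-119*Q(8, 5) + (4 - 3)² = -(-357)*8 + (4 - 3)² = -119*(-24) + 1² = 2856 + 1 = 2857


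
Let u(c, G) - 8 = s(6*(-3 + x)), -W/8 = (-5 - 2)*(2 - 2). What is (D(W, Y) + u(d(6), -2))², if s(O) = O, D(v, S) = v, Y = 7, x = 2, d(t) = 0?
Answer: 4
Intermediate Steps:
W = 0 (W = -8*(-5 - 2)*(2 - 2) = -(-56)*0 = -8*0 = 0)
u(c, G) = 2 (u(c, G) = 8 + 6*(-3 + 2) = 8 + 6*(-1) = 8 - 6 = 2)
(D(W, Y) + u(d(6), -2))² = (0 + 2)² = 2² = 4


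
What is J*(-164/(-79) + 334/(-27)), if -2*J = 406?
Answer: 4457474/2133 ≈ 2089.8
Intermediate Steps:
J = -203 (J = -½*406 = -203)
J*(-164/(-79) + 334/(-27)) = -203*(-164/(-79) + 334/(-27)) = -203*(-164*(-1/79) + 334*(-1/27)) = -203*(164/79 - 334/27) = -203*(-21958/2133) = 4457474/2133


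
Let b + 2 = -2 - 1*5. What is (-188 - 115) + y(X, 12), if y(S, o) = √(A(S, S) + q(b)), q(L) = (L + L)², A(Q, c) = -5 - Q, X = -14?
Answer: -303 + 3*√37 ≈ -284.75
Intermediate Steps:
b = -9 (b = -2 + (-2 - 1*5) = -2 + (-2 - 5) = -2 - 7 = -9)
q(L) = 4*L² (q(L) = (2*L)² = 4*L²)
y(S, o) = √(319 - S) (y(S, o) = √((-5 - S) + 4*(-9)²) = √((-5 - S) + 4*81) = √((-5 - S) + 324) = √(319 - S))
(-188 - 115) + y(X, 12) = (-188 - 115) + √(319 - 1*(-14)) = -303 + √(319 + 14) = -303 + √333 = -303 + 3*√37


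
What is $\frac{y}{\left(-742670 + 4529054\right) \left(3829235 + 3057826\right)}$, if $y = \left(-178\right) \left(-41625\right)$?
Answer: $\frac{411625}{1448725420968} \approx 2.8413 \cdot 10^{-7}$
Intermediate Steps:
$y = 7409250$
$\frac{y}{\left(-742670 + 4529054\right) \left(3829235 + 3057826\right)} = \frac{7409250}{\left(-742670 + 4529054\right) \left(3829235 + 3057826\right)} = \frac{7409250}{3786384 \cdot 6887061} = \frac{7409250}{26077057577424} = 7409250 \cdot \frac{1}{26077057577424} = \frac{411625}{1448725420968}$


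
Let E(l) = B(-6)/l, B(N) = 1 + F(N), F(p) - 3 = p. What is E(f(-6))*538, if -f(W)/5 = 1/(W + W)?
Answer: -12912/5 ≈ -2582.4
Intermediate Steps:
F(p) = 3 + p
f(W) = -5/(2*W) (f(W) = -5/(W + W) = -5*1/(2*W) = -5/(2*W))
B(N) = 4 + N (B(N) = 1 + (3 + N) = 4 + N)
E(l) = -2/l (E(l) = (4 - 6)/l = -2/l)
E(f(-6))*538 = -2/((-5/2/(-6)))*538 = -2/((-5/2*(-⅙)))*538 = -2/5/12*538 = -2*12/5*538 = -24/5*538 = -12912/5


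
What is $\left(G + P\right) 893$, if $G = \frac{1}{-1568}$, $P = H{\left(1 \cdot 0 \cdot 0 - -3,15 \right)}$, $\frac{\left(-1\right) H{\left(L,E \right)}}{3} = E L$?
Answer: $- \frac{189031133}{1568} \approx -1.2056 \cdot 10^{5}$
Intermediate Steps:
$H{\left(L,E \right)} = - 3 E L$
$P = -135$ ($P = \left(-3\right) 15 \left(1 \cdot 0 \cdot 0 - -3\right) = \left(-3\right) 15 \left(0 \cdot 0 + 3\right) = \left(-3\right) 15 \left(0 + 3\right) = \left(-3\right) 15 \cdot 3 = -135$)
$G = - \frac{1}{1568} \approx -0.00063775$
$\left(G + P\right) 893 = \left(- \frac{1}{1568} - 135\right) 893 = \left(- \frac{211681}{1568}\right) 893 = - \frac{189031133}{1568}$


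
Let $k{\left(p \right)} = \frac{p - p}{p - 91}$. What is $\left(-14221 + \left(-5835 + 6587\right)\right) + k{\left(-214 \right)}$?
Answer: $-13469$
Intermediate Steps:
$k{\left(p \right)} = 0$ ($k{\left(p \right)} = \frac{0}{-91 + p} = 0$)
$\left(-14221 + \left(-5835 + 6587\right)\right) + k{\left(-214 \right)} = \left(-14221 + \left(-5835 + 6587\right)\right) + 0 = \left(-14221 + 752\right) + 0 = -13469 + 0 = -13469$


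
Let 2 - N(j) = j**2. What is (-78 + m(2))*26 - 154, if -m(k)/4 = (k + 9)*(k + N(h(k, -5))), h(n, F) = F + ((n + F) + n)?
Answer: 34426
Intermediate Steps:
h(n, F) = 2*F + 2*n (h(n, F) = F + ((F + n) + n) = F + (F + 2*n) = 2*F + 2*n)
N(j) = 2 - j**2
m(k) = -4*(9 + k)*(2 + k - (-10 + 2*k)**2) (m(k) = -4*(k + 9)*(k + (2 - (2*(-5) + 2*k)**2)) = -4*(9 + k)*(k + (2 - (-10 + 2*k)**2)) = -4*(9 + k)*(2 + k - (-10 + 2*k)**2))
(-78 + m(2))*26 - 154 = (-78 + (3528 - 1084*2 - 20*2**2 + 16*2**3))*26 - 154 = (-78 + (3528 - 2168 - 20*4 + 16*8))*26 - 154 = (-78 + (3528 - 2168 - 80 + 128))*26 - 154 = (-78 + 1408)*26 - 154 = 1330*26 - 154 = 34580 - 154 = 34426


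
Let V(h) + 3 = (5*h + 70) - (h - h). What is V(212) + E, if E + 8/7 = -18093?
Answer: -118770/7 ≈ -16967.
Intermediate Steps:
E = -126659/7 (E = -8/7 - 18093 = -126659/7 ≈ -18094.)
V(h) = 67 + 5*h (V(h) = -3 + ((5*h + 70) - (h - h)) = -3 + ((70 + 5*h) - 1*0) = -3 + ((70 + 5*h) + 0) = -3 + (70 + 5*h) = 67 + 5*h)
V(212) + E = (67 + 5*212) - 126659/7 = (67 + 1060) - 126659/7 = 1127 - 126659/7 = -118770/7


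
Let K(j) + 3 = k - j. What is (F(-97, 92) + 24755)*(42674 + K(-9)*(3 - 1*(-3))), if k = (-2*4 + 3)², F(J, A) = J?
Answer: 1056841880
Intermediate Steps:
k = 25 (k = (-8 + 3)² = (-5)² = 25)
K(j) = 22 - j (K(j) = -3 + (25 - j) = 22 - j)
(F(-97, 92) + 24755)*(42674 + K(-9)*(3 - 1*(-3))) = (-97 + 24755)*(42674 + (22 - 1*(-9))*(3 - 1*(-3))) = 24658*(42674 + (22 + 9)*(3 + 3)) = 24658*(42674 + 31*6) = 24658*(42674 + 186) = 24658*42860 = 1056841880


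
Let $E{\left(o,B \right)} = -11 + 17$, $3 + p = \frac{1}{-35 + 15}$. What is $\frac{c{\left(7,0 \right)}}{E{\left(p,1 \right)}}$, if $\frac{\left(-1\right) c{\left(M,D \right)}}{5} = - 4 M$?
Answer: $\frac{70}{3} \approx 23.333$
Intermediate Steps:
$p = - \frac{61}{20}$ ($p = -3 + \frac{1}{-35 + 15} = -3 + \frac{1}{-20} = -3 - \frac{1}{20} = - \frac{61}{20} \approx -3.05$)
$E{\left(o,B \right)} = 6$
$c{\left(M,D \right)} = 20 M$ ($c{\left(M,D \right)} = - 5 \left(- 4 M\right) = 20 M$)
$\frac{c{\left(7,0 \right)}}{E{\left(p,1 \right)}} = \frac{20 \cdot 7}{6} = \frac{1}{6} \cdot 140 = \frac{70}{3}$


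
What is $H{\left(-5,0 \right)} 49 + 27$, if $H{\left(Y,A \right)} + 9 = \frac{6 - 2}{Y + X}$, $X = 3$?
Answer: $-512$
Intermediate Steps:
$H{\left(Y,A \right)} = -9 + \frac{4}{3 + Y}$ ($H{\left(Y,A \right)} = -9 + \frac{6 - 2}{Y + 3} = -9 + \frac{4}{3 + Y}$)
$H{\left(-5,0 \right)} 49 + 27 = \frac{-23 - -45}{3 - 5} \cdot 49 + 27 = \frac{-23 + 45}{-2} \cdot 49 + 27 = \left(- \frac{1}{2}\right) 22 \cdot 49 + 27 = \left(-11\right) 49 + 27 = -539 + 27 = -512$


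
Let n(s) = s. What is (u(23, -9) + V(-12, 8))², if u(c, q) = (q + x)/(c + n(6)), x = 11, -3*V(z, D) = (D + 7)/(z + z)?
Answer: 37249/484416 ≈ 0.076895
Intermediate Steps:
V(z, D) = -(7 + D)/(6*z) (V(z, D) = -(D + 7)/(3*(z + z)) = -(7 + D)/(3*(2*z)) = -(7 + D)*1/(2*z)/3 = -(7 + D)/(6*z))
u(c, q) = (11 + q)/(6 + c) (u(c, q) = (q + 11)/(c + 6) = (11 + q)/(6 + c))
(u(23, -9) + V(-12, 8))² = ((11 - 9)/(6 + 23) + (⅙)*(-7 - 1*8)/(-12))² = (2/29 + (⅙)*(-1/12)*(-7 - 8))² = ((1/29)*2 + (⅙)*(-1/12)*(-15))² = (2/29 + 5/24)² = (193/696)² = 37249/484416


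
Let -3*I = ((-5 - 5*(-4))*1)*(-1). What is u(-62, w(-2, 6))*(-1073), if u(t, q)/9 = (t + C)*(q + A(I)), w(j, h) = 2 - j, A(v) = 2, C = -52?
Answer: 6605388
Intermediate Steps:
I = 5 (I = -(-5 - 5*(-4))*1*(-1)/3 = -(-5 + 20)*1*(-1)/3 = -15*1*(-1)/3 = -5*(-1) = -1/3*(-15) = 5)
u(t, q) = 9*(-52 + t)*(2 + q) (u(t, q) = 9*((t - 52)*(q + 2)) = 9*((-52 + t)*(2 + q)) = 9*(-52 + t)*(2 + q))
u(-62, w(-2, 6))*(-1073) = (-936 - 468*(2 - 1*(-2)) + 18*(-62) + 9*(2 - 1*(-2))*(-62))*(-1073) = (-936 - 468*(2 + 2) - 1116 + 9*(2 + 2)*(-62))*(-1073) = (-936 - 468*4 - 1116 + 9*4*(-62))*(-1073) = (-936 - 1872 - 1116 - 2232)*(-1073) = -6156*(-1073) = 6605388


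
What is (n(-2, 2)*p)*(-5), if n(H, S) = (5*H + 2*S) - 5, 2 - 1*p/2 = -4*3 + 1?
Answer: 1430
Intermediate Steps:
p = 26 (p = 4 - 2*(-4*3 + 1) = 4 - 2*(-12 + 1) = 4 - 2*(-11) = 4 + 22 = 26)
n(H, S) = -5 + 2*S + 5*H (n(H, S) = (2*S + 5*H) - 5 = -5 + 2*S + 5*H)
(n(-2, 2)*p)*(-5) = ((-5 + 2*2 + 5*(-2))*26)*(-5) = ((-5 + 4 - 10)*26)*(-5) = -11*26*(-5) = -286*(-5) = 1430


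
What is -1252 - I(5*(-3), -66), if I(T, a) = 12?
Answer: -1264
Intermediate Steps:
-1252 - I(5*(-3), -66) = -1252 - 1*12 = -1252 - 12 = -1264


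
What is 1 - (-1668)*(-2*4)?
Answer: -13343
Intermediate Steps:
1 - (-1668)*(-2*4) = 1 - (-1668)*(-8) = 1 - 139*96 = 1 - 13344 = -13343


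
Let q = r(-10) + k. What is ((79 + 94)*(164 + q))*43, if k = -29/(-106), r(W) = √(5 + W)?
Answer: 129535307/106 + 7439*I*√5 ≈ 1.222e+6 + 16634.0*I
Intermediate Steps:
k = 29/106 (k = -29*(-1/106) = 29/106 ≈ 0.27358)
q = 29/106 + I*√5 (q = √(5 - 10) + 29/106 = √(-5) + 29/106 = I*√5 + 29/106 = 29/106 + I*√5 ≈ 0.27358 + 2.2361*I)
((79 + 94)*(164 + q))*43 = ((79 + 94)*(164 + (29/106 + I*√5)))*43 = (173*(17413/106 + I*√5))*43 = (3012449/106 + 173*I*√5)*43 = 129535307/106 + 7439*I*√5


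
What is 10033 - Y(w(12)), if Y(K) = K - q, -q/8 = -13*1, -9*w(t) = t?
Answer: 30415/3 ≈ 10138.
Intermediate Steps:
w(t) = -t/9
q = 104 (q = -(-104) = -8*(-13) = 104)
Y(K) = -104 + K (Y(K) = K - 1*104 = K - 104 = -104 + K)
10033 - Y(w(12)) = 10033 - (-104 - 1/9*12) = 10033 - (-104 - 4/3) = 10033 - 1*(-316/3) = 10033 + 316/3 = 30415/3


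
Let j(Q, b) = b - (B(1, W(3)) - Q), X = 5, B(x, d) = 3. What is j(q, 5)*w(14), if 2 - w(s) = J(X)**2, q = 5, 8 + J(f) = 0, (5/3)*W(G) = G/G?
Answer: -434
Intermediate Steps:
W(G) = 3/5 (W(G) = 3*(G/G)/5 = (3/5)*1 = 3/5)
J(f) = -8 (J(f) = -8 + 0 = -8)
j(Q, b) = -3 + Q + b (j(Q, b) = b - (3 - Q) = b + (-3 + Q) = -3 + Q + b)
w(s) = -62 (w(s) = 2 - 1*(-8)**2 = 2 - 1*64 = 2 - 64 = -62)
j(q, 5)*w(14) = (-3 + 5 + 5)*(-62) = 7*(-62) = -434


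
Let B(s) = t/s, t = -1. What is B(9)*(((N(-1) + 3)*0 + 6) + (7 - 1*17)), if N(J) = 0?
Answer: 4/9 ≈ 0.44444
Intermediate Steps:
B(s) = -1/s
B(9)*(((N(-1) + 3)*0 + 6) + (7 - 1*17)) = (-1/9)*(((0 + 3)*0 + 6) + (7 - 1*17)) = (-1*⅑)*((3*0 + 6) + (7 - 17)) = -((0 + 6) - 10)/9 = -(6 - 10)/9 = -⅑*(-4) = 4/9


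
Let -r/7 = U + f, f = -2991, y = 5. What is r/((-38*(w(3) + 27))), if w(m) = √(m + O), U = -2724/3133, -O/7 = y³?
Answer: -1771596603/190605454 + 65614689*I*√218/95302727 ≈ -9.2946 + 10.165*I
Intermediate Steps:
O = -875 (O = -7*5³ = -7*125 = -875)
U = -2724/3133 (U = -2724*1/3133 = -2724/3133 ≈ -0.86945)
w(m) = √(-875 + m) (w(m) = √(m - 875) = √(-875 + m))
r = 65614689/3133 (r = -7*(-2724/3133 - 2991) = -7*(-9373527/3133) = 65614689/3133 ≈ 20943.)
r/((-38*(w(3) + 27))) = 65614689/(3133*((-38*(√(-875 + 3) + 27)))) = 65614689/(3133*((-38*(√(-872) + 27)))) = 65614689/(3133*((-38*(2*I*√218 + 27)))) = 65614689/(3133*((-38*(27 + 2*I*√218)))) = 65614689/(3133*(-1026 - 76*I*√218))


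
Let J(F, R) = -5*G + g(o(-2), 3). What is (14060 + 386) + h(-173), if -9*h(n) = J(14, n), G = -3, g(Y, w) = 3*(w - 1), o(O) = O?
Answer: 43331/3 ≈ 14444.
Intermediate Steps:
g(Y, w) = -3 + 3*w (g(Y, w) = 3*(-1 + w) = -3 + 3*w)
J(F, R) = 21 (J(F, R) = -5*(-3) + (-3 + 3*3) = 15 + (-3 + 9) = 15 + 6 = 21)
h(n) = -7/3 (h(n) = -⅑*21 = -7/3)
(14060 + 386) + h(-173) = (14060 + 386) - 7/3 = 14446 - 7/3 = 43331/3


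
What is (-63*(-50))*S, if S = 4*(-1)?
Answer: -12600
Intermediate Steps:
S = -4
(-63*(-50))*S = -63*(-50)*(-4) = 3150*(-4) = -12600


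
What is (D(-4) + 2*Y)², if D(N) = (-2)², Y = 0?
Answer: 16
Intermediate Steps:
D(N) = 4
(D(-4) + 2*Y)² = (4 + 2*0)² = (4 + 0)² = 4² = 16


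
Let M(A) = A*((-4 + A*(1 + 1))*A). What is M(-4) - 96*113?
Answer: -11040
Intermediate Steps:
M(A) = A**2*(-4 + 2*A) (M(A) = A*((-4 + A*2)*A) = A*((-4 + 2*A)*A) = A*(A*(-4 + 2*A)) = A**2*(-4 + 2*A))
M(-4) - 96*113 = 2*(-4)**2*(-2 - 4) - 96*113 = 2*16*(-6) - 10848 = -192 - 10848 = -11040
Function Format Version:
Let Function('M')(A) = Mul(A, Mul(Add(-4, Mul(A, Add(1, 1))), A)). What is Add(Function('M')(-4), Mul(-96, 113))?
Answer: -11040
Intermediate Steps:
Function('M')(A) = Mul(Pow(A, 2), Add(-4, Mul(2, A))) (Function('M')(A) = Mul(A, Mul(Add(-4, Mul(A, 2)), A)) = Mul(A, Mul(Add(-4, Mul(2, A)), A)) = Mul(A, Mul(A, Add(-4, Mul(2, A)))) = Mul(Pow(A, 2), Add(-4, Mul(2, A))))
Add(Function('M')(-4), Mul(-96, 113)) = Add(Mul(2, Pow(-4, 2), Add(-2, -4)), Mul(-96, 113)) = Add(Mul(2, 16, -6), -10848) = Add(-192, -10848) = -11040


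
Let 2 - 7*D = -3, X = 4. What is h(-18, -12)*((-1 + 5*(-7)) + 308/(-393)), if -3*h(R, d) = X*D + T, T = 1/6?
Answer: 917956/24759 ≈ 37.076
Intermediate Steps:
D = 5/7 (D = 2/7 - ⅐*(-3) = 2/7 + 3/7 = 5/7 ≈ 0.71429)
T = ⅙ ≈ 0.16667
h(R, d) = -127/126 (h(R, d) = -(4*(5/7) + ⅙)/3 = -(20/7 + ⅙)/3 = -⅓*127/42 = -127/126)
h(-18, -12)*((-1 + 5*(-7)) + 308/(-393)) = -127*((-1 + 5*(-7)) + 308/(-393))/126 = -127*((-1 - 35) + 308*(-1/393))/126 = -127*(-36 - 308/393)/126 = -127/126*(-14456/393) = 917956/24759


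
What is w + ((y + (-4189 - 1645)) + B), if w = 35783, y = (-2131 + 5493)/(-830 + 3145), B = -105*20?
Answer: 64473797/2315 ≈ 27850.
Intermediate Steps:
B = -2100
y = 3362/2315 ≈ 1.4523
w + ((y + (-4189 - 1645)) + B) = 35783 + ((3362/2315 + (-4189 - 1645)) - 2100) = 35783 + ((3362/2315 - 5834) - 2100) = 35783 + (-13502348/2315 - 2100) = 35783 - 18363848/2315 = 64473797/2315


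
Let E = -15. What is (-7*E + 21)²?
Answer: 15876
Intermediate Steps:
(-7*E + 21)² = (-7*(-15) + 21)² = (105 + 21)² = 126² = 15876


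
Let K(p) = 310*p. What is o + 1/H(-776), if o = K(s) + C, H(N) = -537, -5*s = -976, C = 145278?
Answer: 110509229/537 ≈ 2.0579e+5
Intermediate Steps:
s = 976/5 (s = -⅕*(-976) = 976/5 ≈ 195.20)
o = 205790 (o = 310*(976/5) + 145278 = 60512 + 145278 = 205790)
o + 1/H(-776) = 205790 + 1/(-537) = 205790 - 1/537 = 110509229/537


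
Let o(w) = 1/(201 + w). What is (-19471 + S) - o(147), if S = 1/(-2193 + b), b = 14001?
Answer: -6667494427/342432 ≈ -19471.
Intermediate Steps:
S = 1/11808 (S = 1/(-2193 + 14001) = 1/11808 ≈ 8.4688e-5)
(-19471 + S) - o(147) = (-19471 + 1/11808) - 1/(201 + 147) = -229913567/11808 - 1/348 = -6667494427/342432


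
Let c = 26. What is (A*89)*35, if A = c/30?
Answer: 8099/3 ≈ 2699.7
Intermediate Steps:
A = 13/15 (A = 26/30 = 26*(1/30) = 13/15 ≈ 0.86667)
(A*89)*35 = ((13/15)*89)*35 = (1157/15)*35 = 8099/3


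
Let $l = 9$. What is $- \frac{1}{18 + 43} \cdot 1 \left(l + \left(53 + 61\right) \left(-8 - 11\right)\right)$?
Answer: $\frac{2157}{61} \approx 35.361$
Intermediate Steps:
$- \frac{1}{18 + 43} \cdot 1 \left(l + \left(53 + 61\right) \left(-8 - 11\right)\right) = - \frac{1}{18 + 43} \cdot 1 \left(9 + \left(53 + 61\right) \left(-8 - 11\right)\right) = - \frac{1}{61} \cdot 1 \left(9 + 114 \left(-19\right)\right) = - \frac{1}{61} \cdot 1 \left(9 - 2166\right) = - \frac{-2157}{61} = \left(-1\right) \left(- \frac{2157}{61}\right) = \frac{2157}{61}$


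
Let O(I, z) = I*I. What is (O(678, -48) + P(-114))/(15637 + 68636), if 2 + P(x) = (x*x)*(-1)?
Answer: 446686/84273 ≈ 5.3005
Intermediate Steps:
P(x) = -2 - x**2 (P(x) = -2 + (x*x)*(-1) = -2 + x**2*(-1) = -2 - x**2)
O(I, z) = I**2
(O(678, -48) + P(-114))/(15637 + 68636) = (678**2 + (-2 - 1*(-114)**2))/(15637 + 68636) = (459684 + (-2 - 1*12996))/84273 = (459684 + (-2 - 12996))*(1/84273) = (459684 - 12998)*(1/84273) = 446686*(1/84273) = 446686/84273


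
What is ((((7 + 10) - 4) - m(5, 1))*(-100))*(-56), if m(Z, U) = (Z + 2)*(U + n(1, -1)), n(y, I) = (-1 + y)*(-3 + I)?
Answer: 33600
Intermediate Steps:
m(Z, U) = U*(2 + Z) (m(Z, U) = (Z + 2)*(U + (3 - 1*(-1) - 3*1 - 1*1)) = (2 + Z)*(U + (3 + 1 - 3 - 1)) = (2 + Z)*(U + 0) = (2 + Z)*U = U*(2 + Z))
((((7 + 10) - 4) - m(5, 1))*(-100))*(-56) = ((((7 + 10) - 4) - (2 + 5))*(-100))*(-56) = (((17 - 4) - 7)*(-100))*(-56) = ((13 - 1*7)*(-100))*(-56) = ((13 - 7)*(-100))*(-56) = (6*(-100))*(-56) = -600*(-56) = 33600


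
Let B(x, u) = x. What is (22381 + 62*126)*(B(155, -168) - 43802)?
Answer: -1317833871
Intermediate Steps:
(22381 + 62*126)*(B(155, -168) - 43802) = (22381 + 62*126)*(155 - 43802) = (22381 + 7812)*(-43647) = 30193*(-43647) = -1317833871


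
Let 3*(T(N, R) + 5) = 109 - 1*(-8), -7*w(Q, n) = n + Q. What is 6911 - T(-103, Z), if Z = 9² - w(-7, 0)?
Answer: 6877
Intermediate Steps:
w(Q, n) = -Q/7 - n/7 (w(Q, n) = -(n + Q)/7 = -(Q + n)/7 = -Q/7 - n/7)
Z = 80 (Z = 9² - (-⅐*(-7) - ⅐*0) = 81 - (1 + 0) = 81 - 1*1 = 81 - 1 = 80)
T(N, R) = 34 (T(N, R) = -5 + (109 - 1*(-8))/3 = -5 + (109 + 8)/3 = -5 + (⅓)*117 = -5 + 39 = 34)
6911 - T(-103, Z) = 6911 - 1*34 = 6911 - 34 = 6877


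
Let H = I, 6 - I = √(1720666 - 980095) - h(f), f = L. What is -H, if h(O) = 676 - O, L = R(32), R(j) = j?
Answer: -650 + √740571 ≈ 210.56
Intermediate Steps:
L = 32
f = 32
I = 650 - √740571 (I = 6 - (√(1720666 - 980095) - (676 - 1*32)) = 6 - (√740571 - (676 - 32)) = 6 - (√740571 - 1*644) = 6 - (√740571 - 644) = 6 - (-644 + √740571) = 6 + (644 - √740571) = 650 - √740571 ≈ -210.56)
H = 650 - √740571 ≈ -210.56
-H = -(650 - √740571) = -650 + √740571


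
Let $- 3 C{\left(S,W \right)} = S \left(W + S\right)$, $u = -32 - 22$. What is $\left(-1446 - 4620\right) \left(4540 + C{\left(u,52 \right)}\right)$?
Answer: $-27321264$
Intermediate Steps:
$u = -54$ ($u = -32 - 22 = -54$)
$C{\left(S,W \right)} = - \frac{S \left(S + W\right)}{3}$ ($C{\left(S,W \right)} = - \frac{S \left(W + S\right)}{3} = - \frac{S \left(S + W\right)}{3}$)
$\left(-1446 - 4620\right) \left(4540 + C{\left(u,52 \right)}\right) = \left(-1446 - 4620\right) \left(4540 - - 18 \left(-54 + 52\right)\right) = - 6066 \left(4540 - \left(-18\right) \left(-2\right)\right) = - 6066 \left(4540 - 36\right) = \left(-6066\right) 4504 = -27321264$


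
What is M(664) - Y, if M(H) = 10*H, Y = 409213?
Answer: -402573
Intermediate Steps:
M(664) - Y = 10*664 - 1*409213 = 6640 - 409213 = -402573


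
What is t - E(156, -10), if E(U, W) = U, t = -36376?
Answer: -36532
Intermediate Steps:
t - E(156, -10) = -36376 - 1*156 = -36376 - 156 = -36532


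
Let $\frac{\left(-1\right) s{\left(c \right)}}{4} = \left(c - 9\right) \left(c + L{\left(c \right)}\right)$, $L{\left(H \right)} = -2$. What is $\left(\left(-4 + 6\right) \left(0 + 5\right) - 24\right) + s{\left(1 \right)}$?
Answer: $-46$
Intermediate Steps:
$s{\left(c \right)} = - 4 \left(-9 + c\right) \left(-2 + c\right)$ ($s{\left(c \right)} = - 4 \left(c - 9\right) \left(c - 2\right) = - 4 \left(-9 + c\right) \left(-2 + c\right)$)
$\left(\left(-4 + 6\right) \left(0 + 5\right) - 24\right) + s{\left(1 \right)} = \left(\left(-4 + 6\right) \left(0 + 5\right) - 24\right) - \left(28 + 4\right) = \left(2 \cdot 5 - 24\right) - 32 = \left(10 - 24\right) - 32 = -14 - 32 = -46$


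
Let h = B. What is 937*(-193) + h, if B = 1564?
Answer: -179277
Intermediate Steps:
h = 1564
937*(-193) + h = 937*(-193) + 1564 = -180841 + 1564 = -179277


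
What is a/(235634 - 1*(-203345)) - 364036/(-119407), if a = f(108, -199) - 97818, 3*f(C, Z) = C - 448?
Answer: 444331417574/157251496359 ≈ 2.8256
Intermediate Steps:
f(C, Z) = -448/3 + C/3 (f(C, Z) = (C - 448)/3 = (-448 + C)/3 = -448/3 + C/3)
a = -293794/3 (a = (-448/3 + (⅓)*108) - 97818 = (-448/3 + 36) - 97818 = -340/3 - 97818 = -293794/3 ≈ -97931.)
a/(235634 - 1*(-203345)) - 364036/(-119407) = -293794/(3*(235634 - 1*(-203345))) - 364036/(-119407) = -293794/(3*(235634 + 203345)) - 364036*(-1/119407) = -293794/3/438979 + 364036/119407 = -293794/3*1/438979 + 364036/119407 = -293794/1316937 + 364036/119407 = 444331417574/157251496359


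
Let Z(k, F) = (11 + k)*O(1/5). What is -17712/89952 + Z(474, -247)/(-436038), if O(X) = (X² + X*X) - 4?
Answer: -393337933/2042838030 ≈ -0.19254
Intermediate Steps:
O(X) = -4 + 2*X² (O(X) = (X² + X²) - 4 = 2*X² - 4 = -4 + 2*X²)
Z(k, F) = -1078/25 - 98*k/25 (Z(k, F) = (11 + k)*(-4 + 2*(1/5)²) = (11 + k)*(-4 + 2*(⅕)²) = (11 + k)*(-4 + 2*(1/25)) = (11 + k)*(-4 + 2/25) = (11 + k)*(-98/25) = -1078/25 - 98*k/25)
-17712/89952 + Z(474, -247)/(-436038) = -17712/89952 + (-1078/25 - 98/25*474)/(-436038) = -17712*1/89952 + (-1078/25 - 46452/25)*(-1/436038) = -369/1874 - 9506/5*(-1/436038) = -369/1874 + 4753/1090095 = -393337933/2042838030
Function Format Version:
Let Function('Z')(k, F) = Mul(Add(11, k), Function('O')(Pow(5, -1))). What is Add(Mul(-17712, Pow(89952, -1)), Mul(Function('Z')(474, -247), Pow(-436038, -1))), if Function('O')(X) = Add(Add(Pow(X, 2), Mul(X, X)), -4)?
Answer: Rational(-393337933, 2042838030) ≈ -0.19254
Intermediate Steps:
Function('O')(X) = Add(-4, Mul(2, Pow(X, 2))) (Function('O')(X) = Add(Add(Pow(X, 2), Pow(X, 2)), -4) = Add(Mul(2, Pow(X, 2)), -4) = Add(-4, Mul(2, Pow(X, 2))))
Function('Z')(k, F) = Add(Rational(-1078, 25), Mul(Rational(-98, 25), k)) (Function('Z')(k, F) = Mul(Add(11, k), Add(-4, Mul(2, Pow(Pow(5, -1), 2)))) = Mul(Add(11, k), Add(-4, Mul(2, Pow(Rational(1, 5), 2)))) = Mul(Add(11, k), Add(-4, Mul(2, Rational(1, 25)))) = Mul(Add(11, k), Add(-4, Rational(2, 25))) = Mul(Add(11, k), Rational(-98, 25)) = Add(Rational(-1078, 25), Mul(Rational(-98, 25), k)))
Add(Mul(-17712, Pow(89952, -1)), Mul(Function('Z')(474, -247), Pow(-436038, -1))) = Add(Mul(-17712, Pow(89952, -1)), Mul(Add(Rational(-1078, 25), Mul(Rational(-98, 25), 474)), Pow(-436038, -1))) = Add(Mul(-17712, Rational(1, 89952)), Mul(Add(Rational(-1078, 25), Rational(-46452, 25)), Rational(-1, 436038))) = Add(Rational(-369, 1874), Mul(Rational(-9506, 5), Rational(-1, 436038))) = Add(Rational(-369, 1874), Rational(4753, 1090095)) = Rational(-393337933, 2042838030)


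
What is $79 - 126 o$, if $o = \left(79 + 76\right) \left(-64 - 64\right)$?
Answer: $2499919$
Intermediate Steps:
$o = -19840$ ($o = 155 \left(-128\right) = -19840$)
$79 - 126 o = 79 - -2499840 = 79 + 2499840 = 2499919$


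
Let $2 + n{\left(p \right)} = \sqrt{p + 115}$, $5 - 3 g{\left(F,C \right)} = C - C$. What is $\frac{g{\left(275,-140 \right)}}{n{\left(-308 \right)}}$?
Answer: $- \frac{10}{591} - \frac{5 i \sqrt{193}}{591} \approx -0.01692 - 0.11753 i$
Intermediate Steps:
$g{\left(F,C \right)} = \frac{5}{3}$ ($g{\left(F,C \right)} = \frac{5}{3} - \frac{C - C}{3} = \frac{5}{3} - 0 = \frac{5}{3} + 0 = \frac{5}{3}$)
$n{\left(p \right)} = -2 + \sqrt{115 + p}$ ($n{\left(p \right)} = -2 + \sqrt{p + 115} = -2 + \sqrt{115 + p}$)
$\frac{g{\left(275,-140 \right)}}{n{\left(-308 \right)}} = \frac{5}{3 \left(-2 + \sqrt{115 - 308}\right)} = \frac{5}{3 \left(-2 + \sqrt{-193}\right)} = \frac{5}{3 \left(-2 + i \sqrt{193}\right)}$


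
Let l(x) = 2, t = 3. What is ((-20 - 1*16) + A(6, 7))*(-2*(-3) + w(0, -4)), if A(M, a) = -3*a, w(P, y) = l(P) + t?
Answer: -627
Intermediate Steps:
w(P, y) = 5 (w(P, y) = 2 + 3 = 5)
((-20 - 1*16) + A(6, 7))*(-2*(-3) + w(0, -4)) = ((-20 - 1*16) - 3*7)*(-2*(-3) + 5) = ((-20 - 16) - 21)*(6 + 5) = (-36 - 21)*11 = -57*11 = -627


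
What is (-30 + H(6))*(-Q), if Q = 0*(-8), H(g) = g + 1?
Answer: 0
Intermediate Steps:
H(g) = 1 + g
Q = 0
(-30 + H(6))*(-Q) = (-30 + (1 + 6))*(-1*0) = (-30 + 7)*0 = -23*0 = 0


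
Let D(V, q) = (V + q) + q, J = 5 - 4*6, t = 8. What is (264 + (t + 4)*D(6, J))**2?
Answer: 14400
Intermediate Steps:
J = -19 (J = 5 - 24 = -19)
D(V, q) = V + 2*q
(264 + (t + 4)*D(6, J))**2 = (264 + (8 + 4)*(6 + 2*(-19)))**2 = (264 + 12*(6 - 38))**2 = (264 + 12*(-32))**2 = (264 - 384)**2 = (-120)**2 = 14400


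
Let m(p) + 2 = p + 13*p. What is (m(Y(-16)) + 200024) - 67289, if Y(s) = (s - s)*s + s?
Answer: 132509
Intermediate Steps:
Y(s) = s (Y(s) = 0*s + s = 0 + s = s)
m(p) = -2 + 14*p (m(p) = -2 + (p + 13*p) = -2 + 14*p)
(m(Y(-16)) + 200024) - 67289 = ((-2 + 14*(-16)) + 200024) - 67289 = ((-2 - 224) + 200024) - 67289 = (-226 + 200024) - 67289 = 199798 - 67289 = 132509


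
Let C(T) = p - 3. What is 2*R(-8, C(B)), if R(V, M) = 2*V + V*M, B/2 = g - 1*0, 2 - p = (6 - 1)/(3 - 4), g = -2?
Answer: -96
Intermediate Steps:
p = 7 (p = 2 - (6 - 1)/(3 - 4) = 2 - 5/(-1) = 2 - 5*(-1) = 2 - 1*(-5) = 2 + 5 = 7)
B = -4 (B = 2*(-2 - 1*0) = 2*(-2 + 0) = 2*(-2) = -4)
C(T) = 4 (C(T) = 7 - 3 = 4)
R(V, M) = 2*V + M*V
2*R(-8, C(B)) = 2*(-8*(2 + 4)) = 2*(-8*6) = 2*(-48) = -96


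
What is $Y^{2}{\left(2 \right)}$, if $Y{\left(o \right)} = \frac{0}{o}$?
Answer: $0$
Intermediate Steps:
$Y{\left(o \right)} = 0$
$Y^{2}{\left(2 \right)} = 0^{2} = 0$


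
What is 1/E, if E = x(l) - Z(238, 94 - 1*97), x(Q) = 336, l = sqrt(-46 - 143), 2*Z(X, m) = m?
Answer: 2/675 ≈ 0.0029630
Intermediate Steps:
Z(X, m) = m/2
l = 3*I*sqrt(21) (l = sqrt(-189) = 3*I*sqrt(21) ≈ 13.748*I)
E = 675/2 (E = 336 - (94 - 1*97)/2 = 336 - (94 - 97)/2 = 336 - (-3)/2 = 336 - 1*(-3/2) = 336 + 3/2 = 675/2 ≈ 337.50)
1/E = 1/(675/2) = 2/675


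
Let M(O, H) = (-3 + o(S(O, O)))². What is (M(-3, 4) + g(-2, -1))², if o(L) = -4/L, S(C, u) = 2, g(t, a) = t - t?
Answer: 625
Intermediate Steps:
g(t, a) = 0
M(O, H) = 25 (M(O, H) = (-3 - 4/2)² = (-3 - 4*½)² = (-3 - 2)² = (-5)² = 25)
(M(-3, 4) + g(-2, -1))² = (25 + 0)² = 25² = 625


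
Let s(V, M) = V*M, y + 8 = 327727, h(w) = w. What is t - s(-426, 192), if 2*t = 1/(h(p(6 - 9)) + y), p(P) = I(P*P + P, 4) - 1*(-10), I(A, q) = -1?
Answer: 53611057153/655456 ≈ 81792.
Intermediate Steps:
p(P) = 9 (p(P) = -1 - 1*(-10) = -1 + 10 = 9)
y = 327719 (y = -8 + 327727 = 327719)
s(V, M) = M*V
t = 1/655456 (t = 1/(2*(9 + 327719)) = (1/2)/327728 = (1/2)*(1/327728) = 1/655456 ≈ 1.5257e-6)
t - s(-426, 192) = 1/655456 - 192*(-426) = 1/655456 - 1*(-81792) = 1/655456 + 81792 = 53611057153/655456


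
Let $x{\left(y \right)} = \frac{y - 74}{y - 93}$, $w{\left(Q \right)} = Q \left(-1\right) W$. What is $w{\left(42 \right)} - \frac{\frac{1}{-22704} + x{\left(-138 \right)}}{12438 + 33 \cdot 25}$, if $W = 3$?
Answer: $- \frac{24144615083}{191623824} \approx -126.0$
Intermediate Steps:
$w{\left(Q \right)} = - 3 Q$ ($w{\left(Q \right)} = Q \left(-1\right) 3 = - Q 3 = - 3 Q$)
$x{\left(y \right)} = \frac{-74 + y}{-93 + y}$
$w{\left(42 \right)} - \frac{\frac{1}{-22704} + x{\left(-138 \right)}}{12438 + 33 \cdot 25} = \left(-3\right) 42 - \frac{\frac{1}{-22704} + \frac{-74 - 138}{-93 - 138}}{12438 + 33 \cdot 25} = -126 - \frac{- \frac{1}{22704} + \frac{1}{-231} \left(-212\right)}{12438 + 825} = -126 - \frac{- \frac{1}{22704} - - \frac{212}{231}}{13263} = -126 - \left(- \frac{1}{22704} + \frac{212}{231}\right) \frac{1}{13263} = -126 - \frac{13259}{14448} \cdot \frac{1}{13263} = -126 - \frac{13259}{191623824} = - \frac{24144615083}{191623824}$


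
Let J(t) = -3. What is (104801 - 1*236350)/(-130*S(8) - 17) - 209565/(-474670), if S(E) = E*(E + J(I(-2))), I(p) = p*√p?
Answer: 12707132887/495270678 ≈ 25.657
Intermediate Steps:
I(p) = p^(3/2)
S(E) = E*(-3 + E) (S(E) = E*(E - 3) = E*(-3 + E))
(104801 - 1*236350)/(-130*S(8) - 17) - 209565/(-474670) = (104801 - 1*236350)/(-1040*(-3 + 8) - 17) - 209565/(-474670) = (104801 - 236350)/(-1040*5 - 17) - 209565*(-1/474670) = -131549/(-130*40 - 17) + 41913/94934 = -131549/(-5200 - 17) + 41913/94934 = -131549/(-5217) + 41913/94934 = -131549*(-1/5217) + 41913/94934 = 131549/5217 + 41913/94934 = 12707132887/495270678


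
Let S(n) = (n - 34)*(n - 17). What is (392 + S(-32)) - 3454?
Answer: 172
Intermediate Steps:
S(n) = (-34 + n)*(-17 + n)
(392 + S(-32)) - 3454 = (392 + (578 + (-32)² - 51*(-32))) - 3454 = (392 + (578 + 1024 + 1632)) - 3454 = (392 + 3234) - 3454 = 3626 - 3454 = 172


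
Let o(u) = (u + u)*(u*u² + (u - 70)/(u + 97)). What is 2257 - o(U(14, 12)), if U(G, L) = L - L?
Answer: 2257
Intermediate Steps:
U(G, L) = 0
o(u) = 2*u*(u³ + (-70 + u)/(97 + u)) (o(u) = (2*u)*(u³ + (-70 + u)/(97 + u)) = 2*u*(u³ + (-70 + u)/(97 + u)))
2257 - o(U(14, 12)) = 2257 - 2*0*(-70 + 0 + 0⁴ + 97*0³)/(97 + 0) = 2257 - 2*0*(-70 + 0 + 0 + 97*0)/97 = 2257 - 2*0*(-70 + 0 + 0 + 0)/97 = 2257 - 2*0*(-70)/97 = 2257 - 1*0 = 2257 + 0 = 2257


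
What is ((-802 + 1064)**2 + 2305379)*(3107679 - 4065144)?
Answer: -2273043931695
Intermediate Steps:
((-802 + 1064)**2 + 2305379)*(3107679 - 4065144) = (262**2 + 2305379)*(-957465) = (68644 + 2305379)*(-957465) = 2374023*(-957465) = -2273043931695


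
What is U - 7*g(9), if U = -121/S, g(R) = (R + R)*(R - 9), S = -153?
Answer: 121/153 ≈ 0.79085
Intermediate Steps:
g(R) = 2*R*(-9 + R) (g(R) = (2*R)*(-9 + R) = 2*R*(-9 + R))
U = 121/153 (U = -121/(-153) = -121*(-1/153) = 121/153 ≈ 0.79085)
U - 7*g(9) = 121/153 - 14*9*(-9 + 9) = 121/153 - 14*9*0 = 121/153 - 7*0 = 121/153 + 0 = 121/153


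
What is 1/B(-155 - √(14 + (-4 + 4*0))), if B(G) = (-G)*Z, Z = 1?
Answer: 31/4803 - √10/24015 ≈ 0.0063226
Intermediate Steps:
B(G) = -G (B(G) = -G*1 = -G)
1/B(-155 - √(14 + (-4 + 4*0))) = 1/(-(-155 - √(14 + (-4 + 4*0)))) = 1/(-(-155 - √(14 + (-4 + 0)))) = 1/(-(-155 - √(14 - 4))) = 1/(-(-155 - √10)) = 1/(155 + √10)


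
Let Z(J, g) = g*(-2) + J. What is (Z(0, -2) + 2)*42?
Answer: 252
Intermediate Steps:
Z(J, g) = J - 2*g (Z(J, g) = -2*g + J = J - 2*g)
(Z(0, -2) + 2)*42 = ((0 - 2*(-2)) + 2)*42 = ((0 + 4) + 2)*42 = (4 + 2)*42 = 6*42 = 252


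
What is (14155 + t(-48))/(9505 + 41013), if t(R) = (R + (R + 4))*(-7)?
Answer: 14799/50518 ≈ 0.29294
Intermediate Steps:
t(R) = -28 - 14*R (t(R) = (R + (4 + R))*(-7) = (4 + 2*R)*(-7) = -28 - 14*R)
(14155 + t(-48))/(9505 + 41013) = (14155 + (-28 - 14*(-48)))/(9505 + 41013) = (14155 + (-28 + 672))/50518 = (14155 + 644)*(1/50518) = 14799*(1/50518) = 14799/50518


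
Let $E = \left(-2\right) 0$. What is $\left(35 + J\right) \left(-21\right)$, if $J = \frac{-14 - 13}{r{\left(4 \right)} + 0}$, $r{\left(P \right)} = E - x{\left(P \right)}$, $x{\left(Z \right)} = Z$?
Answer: $- \frac{3507}{4} \approx -876.75$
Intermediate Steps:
$E = 0$
$r{\left(P \right)} = - P$ ($r{\left(P \right)} = 0 - P = - P$)
$J = \frac{27}{4}$ ($J = \frac{-14 - 13}{\left(-1\right) 4 + 0} = - \frac{27}{-4 + 0} = - \frac{27}{-4} = \left(-27\right) \left(- \frac{1}{4}\right) = \frac{27}{4} \approx 6.75$)
$\left(35 + J\right) \left(-21\right) = \left(35 + \frac{27}{4}\right) \left(-21\right) = \frac{167}{4} \left(-21\right) = - \frac{3507}{4}$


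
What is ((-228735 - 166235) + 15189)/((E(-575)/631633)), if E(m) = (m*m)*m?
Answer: 239882212373/190109375 ≈ 1261.8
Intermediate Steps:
E(m) = m**3 (E(m) = m**2*m = m**3)
((-228735 - 166235) + 15189)/((E(-575)/631633)) = ((-228735 - 166235) + 15189)/(((-575)**3/631633)) = (-394970 + 15189)/((-190109375*1/631633)) = -379781/(-190109375/631633) = -379781*(-631633/190109375) = 239882212373/190109375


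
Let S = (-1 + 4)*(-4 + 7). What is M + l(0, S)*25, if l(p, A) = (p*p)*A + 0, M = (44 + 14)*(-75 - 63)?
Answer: -8004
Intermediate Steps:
M = -8004 (M = 58*(-138) = -8004)
S = 9 (S = 3*3 = 9)
l(p, A) = A*p² (l(p, A) = p²*A + 0 = A*p² + 0 = A*p²)
M + l(0, S)*25 = -8004 + (9*0²)*25 = -8004 + (9*0)*25 = -8004 + 0*25 = -8004 + 0 = -8004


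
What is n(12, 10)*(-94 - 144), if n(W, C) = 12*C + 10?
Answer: -30940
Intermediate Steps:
n(W, C) = 10 + 12*C
n(12, 10)*(-94 - 144) = (10 + 12*10)*(-94 - 144) = (10 + 120)*(-238) = 130*(-238) = -30940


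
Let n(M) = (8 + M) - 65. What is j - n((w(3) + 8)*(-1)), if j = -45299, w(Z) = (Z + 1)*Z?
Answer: -45222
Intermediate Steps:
w(Z) = Z*(1 + Z) (w(Z) = (1 + Z)*Z = Z*(1 + Z))
n(M) = -57 + M
j - n((w(3) + 8)*(-1)) = -45299 - (-57 + (3*(1 + 3) + 8)*(-1)) = -45299 - (-57 + (3*4 + 8)*(-1)) = -45299 - (-57 + (12 + 8)*(-1)) = -45299 - (-57 + 20*(-1)) = -45299 - (-57 - 20) = -45299 - 1*(-77) = -45299 + 77 = -45222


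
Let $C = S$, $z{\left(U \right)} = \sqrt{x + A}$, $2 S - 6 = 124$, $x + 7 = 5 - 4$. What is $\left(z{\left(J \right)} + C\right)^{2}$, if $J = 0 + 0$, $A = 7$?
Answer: $4356$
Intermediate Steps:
$x = -6$ ($x = -7 + \left(5 - 4\right) = -7 + 1 = -6$)
$J = 0$
$S = 65$ ($S = 3 + \frac{1}{2} \cdot 124 = 3 + 62 = 65$)
$z{\left(U \right)} = 1$ ($z{\left(U \right)} = \sqrt{-6 + 7} = \sqrt{1} = 1$)
$C = 65$
$\left(z{\left(J \right)} + C\right)^{2} = \left(1 + 65\right)^{2} = 66^{2} = 4356$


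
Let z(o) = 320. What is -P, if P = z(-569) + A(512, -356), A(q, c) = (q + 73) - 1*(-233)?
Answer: -1138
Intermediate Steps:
A(q, c) = 306 + q (A(q, c) = (73 + q) + 233 = 306 + q)
P = 1138 (P = 320 + (306 + 512) = 320 + 818 = 1138)
-P = -1*1138 = -1138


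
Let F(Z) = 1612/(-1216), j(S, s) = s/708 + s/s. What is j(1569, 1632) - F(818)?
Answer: 83057/17936 ≈ 4.6307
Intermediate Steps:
j(S, s) = 1 + s/708 (j(S, s) = s*(1/708) + 1 = s/708 + 1 = 1 + s/708)
F(Z) = -403/304 (F(Z) = 1612*(-1/1216) = -403/304)
j(1569, 1632) - F(818) = (1 + (1/708)*1632) - 1*(-403/304) = (1 + 136/59) + 403/304 = 195/59 + 403/304 = 83057/17936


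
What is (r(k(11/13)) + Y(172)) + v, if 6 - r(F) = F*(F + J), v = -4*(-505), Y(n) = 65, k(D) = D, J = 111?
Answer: 337385/169 ≈ 1996.4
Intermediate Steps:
v = 2020
r(F) = 6 - F*(111 + F) (r(F) = 6 - F*(F + 111) = 6 - F*(111 + F))
(r(k(11/13)) + Y(172)) + v = ((6 - (11/13)**2 - 1221/13) + 65) + 2020 = ((6 - (11*(1/13))**2 - 1221/13) + 65) + 2020 = ((6 - (11/13)**2 - 111*11/13) + 65) + 2020 = ((6 - 1*121/169 - 1221/13) + 65) + 2020 = ((6 - 121/169 - 1221/13) + 65) + 2020 = (-14980/169 + 65) + 2020 = -3995/169 + 2020 = 337385/169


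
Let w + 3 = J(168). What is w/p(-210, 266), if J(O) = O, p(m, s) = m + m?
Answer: -11/28 ≈ -0.39286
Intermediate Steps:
p(m, s) = 2*m
w = 165 (w = -3 + 168 = 165)
w/p(-210, 266) = 165/((2*(-210))) = 165/(-420) = 165*(-1/420) = -11/28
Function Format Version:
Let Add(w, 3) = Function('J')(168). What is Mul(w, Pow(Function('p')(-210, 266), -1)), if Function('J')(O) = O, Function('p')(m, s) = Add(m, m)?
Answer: Rational(-11, 28) ≈ -0.39286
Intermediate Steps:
Function('p')(m, s) = Mul(2, m)
w = 165 (w = Add(-3, 168) = 165)
Mul(w, Pow(Function('p')(-210, 266), -1)) = Mul(165, Pow(Mul(2, -210), -1)) = Mul(165, Pow(-420, -1)) = Mul(165, Rational(-1, 420)) = Rational(-11, 28)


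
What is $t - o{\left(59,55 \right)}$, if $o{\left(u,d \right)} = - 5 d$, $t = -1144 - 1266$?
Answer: $-2135$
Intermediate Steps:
$t = -2410$ ($t = -1144 - 1266 = -2410$)
$t - o{\left(59,55 \right)} = -2410 - \left(-5\right) 55 = -2410 - -275 = -2410 + 275 = -2135$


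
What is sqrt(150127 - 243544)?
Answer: I*sqrt(93417) ≈ 305.64*I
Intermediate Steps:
sqrt(150127 - 243544) = sqrt(-93417) = I*sqrt(93417)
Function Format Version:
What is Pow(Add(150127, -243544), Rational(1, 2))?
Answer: Mul(I, Pow(93417, Rational(1, 2))) ≈ Mul(305.64, I)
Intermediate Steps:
Pow(Add(150127, -243544), Rational(1, 2)) = Pow(-93417, Rational(1, 2)) = Mul(I, Pow(93417, Rational(1, 2)))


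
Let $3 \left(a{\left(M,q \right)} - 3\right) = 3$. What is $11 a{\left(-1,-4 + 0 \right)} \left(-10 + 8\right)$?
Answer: $-88$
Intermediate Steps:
$a{\left(M,q \right)} = 4$ ($a{\left(M,q \right)} = 3 + \frac{1}{3} \cdot 3 = 3 + 1 = 4$)
$11 a{\left(-1,-4 + 0 \right)} \left(-10 + 8\right) = 11 \cdot 4 \left(-10 + 8\right) = 44 \left(-2\right) = -88$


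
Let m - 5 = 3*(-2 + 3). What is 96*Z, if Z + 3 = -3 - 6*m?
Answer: -5184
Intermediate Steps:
m = 8 (m = 5 + 3*(-2 + 3) = 5 + 3*1 = 5 + 3 = 8)
Z = -54 (Z = -3 + (-3 - 6*8) = -3 + (-3 - 48) = -3 - 51 = -54)
96*Z = 96*(-54) = -5184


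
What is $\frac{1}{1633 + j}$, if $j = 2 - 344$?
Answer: $\frac{1}{1291} \approx 0.00077459$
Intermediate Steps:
$j = -342$ ($j = 2 - 344 = -342$)
$\frac{1}{1633 + j} = \frac{1}{1633 - 342} = \frac{1}{1291}$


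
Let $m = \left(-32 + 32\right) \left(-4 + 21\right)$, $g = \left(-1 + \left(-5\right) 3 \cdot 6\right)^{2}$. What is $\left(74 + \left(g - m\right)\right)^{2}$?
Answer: $69806025$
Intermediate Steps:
$g = 8281$ ($g = \left(-1 - 90\right)^{2} = \left(-91\right)^{2} = 8281$)
$m = 0$ ($m = 0 \cdot 17 = 0$)
$\left(74 + \left(g - m\right)\right)^{2} = \left(74 + \left(8281 - 0\right)\right)^{2} = \left(74 + \left(8281 + 0\right)\right)^{2} = \left(74 + 8281\right)^{2} = 8355^{2} = 69806025$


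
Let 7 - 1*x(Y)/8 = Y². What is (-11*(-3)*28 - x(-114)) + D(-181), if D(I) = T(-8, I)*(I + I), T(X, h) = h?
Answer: 170358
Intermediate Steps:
x(Y) = 56 - 8*Y²
D(I) = 2*I² (D(I) = I*(I + I) = I*(2*I) = 2*I²)
(-11*(-3)*28 - x(-114)) + D(-181) = (-11*(-3)*28 - (56 - 8*(-114)²)) + 2*(-181)² = (33*28 - (56 - 8*12996)) + 2*32761 = (924 - (56 - 103968)) + 65522 = (924 - 1*(-103912)) + 65522 = (924 + 103912) + 65522 = 104836 + 65522 = 170358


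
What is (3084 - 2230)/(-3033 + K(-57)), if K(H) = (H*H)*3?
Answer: 427/3357 ≈ 0.12720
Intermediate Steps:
K(H) = 3*H² (K(H) = H²*3 = 3*H²)
(3084 - 2230)/(-3033 + K(-57)) = (3084 - 2230)/(-3033 + 3*(-57)²) = 854/(-3033 + 3*3249) = 854/(-3033 + 9747) = 854/6714 = 854*(1/6714) = 427/3357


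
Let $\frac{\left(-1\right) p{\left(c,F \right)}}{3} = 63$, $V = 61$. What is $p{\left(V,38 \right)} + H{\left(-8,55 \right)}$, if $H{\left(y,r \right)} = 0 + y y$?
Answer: $-125$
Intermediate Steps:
$H{\left(y,r \right)} = y^{2}$ ($H{\left(y,r \right)} = 0 + y^{2} = y^{2}$)
$p{\left(c,F \right)} = -189$ ($p{\left(c,F \right)} = \left(-3\right) 63 = -189$)
$p{\left(V,38 \right)} + H{\left(-8,55 \right)} = -189 + \left(-8\right)^{2} = -189 + 64 = -125$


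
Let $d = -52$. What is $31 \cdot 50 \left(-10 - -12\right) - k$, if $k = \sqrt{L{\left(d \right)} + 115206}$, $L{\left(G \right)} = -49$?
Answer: $3100 - \sqrt{115157} \approx 2760.7$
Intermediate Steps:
$k = \sqrt{115157}$ ($k = \sqrt{-49 + 115206} = \sqrt{115157} \approx 339.35$)
$31 \cdot 50 \left(-10 - -12\right) - k = 31 \cdot 50 \left(-10 - -12\right) - \sqrt{115157} = 1550 \left(-10 + 12\right) - \sqrt{115157} = 1550 \cdot 2 - \sqrt{115157} = 3100 - \sqrt{115157}$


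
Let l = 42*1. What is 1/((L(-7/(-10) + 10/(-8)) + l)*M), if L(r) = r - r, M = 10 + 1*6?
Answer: 1/672 ≈ 0.0014881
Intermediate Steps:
M = 16 (M = 10 + 6 = 16)
L(r) = 0
l = 42
1/((L(-7/(-10) + 10/(-8)) + l)*M) = 1/((0 + 42)*16) = 1/(42*16) = 1/672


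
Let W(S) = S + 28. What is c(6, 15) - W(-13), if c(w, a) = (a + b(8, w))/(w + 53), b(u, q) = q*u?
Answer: -822/59 ≈ -13.932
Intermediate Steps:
W(S) = 28 + S
c(w, a) = (a + 8*w)/(53 + w) (c(w, a) = (a + w*8)/(w + 53) = (a + 8*w)/(53 + w))
c(6, 15) - W(-13) = (15 + 8*6)/(53 + 6) - (28 - 13) = (15 + 48)/59 - 1*15 = (1/59)*63 - 15 = 63/59 - 15 = -822/59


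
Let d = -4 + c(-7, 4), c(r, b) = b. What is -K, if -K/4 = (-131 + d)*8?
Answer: -4192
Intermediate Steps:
d = 0 (d = -4 + 4 = 0)
K = 4192 (K = -4*(-131 + 0)*8 = -(-524)*8 = -4*(-1048) = 4192)
-K = -1*4192 = -4192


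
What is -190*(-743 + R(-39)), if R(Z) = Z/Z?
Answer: 140980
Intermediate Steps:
R(Z) = 1
-190*(-743 + R(-39)) = -190*(-743 + 1) = -190*(-742) = 140980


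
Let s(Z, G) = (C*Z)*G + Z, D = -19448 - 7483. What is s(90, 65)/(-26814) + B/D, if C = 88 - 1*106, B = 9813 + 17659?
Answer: 349462717/120354639 ≈ 2.9036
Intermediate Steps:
D = -26931
B = 27472
C = -18 (C = 88 - 106 = -18)
s(Z, G) = Z - 18*G*Z (s(Z, G) = (-18*Z)*G + Z = -18*G*Z + Z = Z - 18*G*Z)
s(90, 65)/(-26814) + B/D = (90*(1 - 18*65))/(-26814) + 27472/(-26931) = (90*(1 - 1170))*(-1/26814) + 27472*(-1/26931) = (90*(-1169))*(-1/26814) - 27472/26931 = -105210*(-1/26814) - 27472/26931 = 17535/4469 - 27472/26931 = 349462717/120354639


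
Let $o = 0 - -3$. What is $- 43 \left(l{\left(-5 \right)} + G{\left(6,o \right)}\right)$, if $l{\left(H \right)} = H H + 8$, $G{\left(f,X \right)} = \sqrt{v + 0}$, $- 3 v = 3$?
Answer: $-1419 - 43 i \approx -1419.0 - 43.0 i$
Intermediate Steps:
$v = -1$ ($v = \left(- \frac{1}{3}\right) 3 = -1$)
$o = 3$ ($o = 0 + 3 = 3$)
$G{\left(f,X \right)} = i$ ($G{\left(f,X \right)} = \sqrt{-1 + 0} = \sqrt{-1} = i$)
$l{\left(H \right)} = 8 + H^{2}$ ($l{\left(H \right)} = H^{2} + 8 = 8 + H^{2}$)
$- 43 \left(l{\left(-5 \right)} + G{\left(6,o \right)}\right) = - 43 \left(\left(8 + \left(-5\right)^{2}\right) + i\right) = - 43 \left(\left(8 + 25\right) + i\right) = - 43 \left(33 + i\right) = -1419 - 43 i$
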